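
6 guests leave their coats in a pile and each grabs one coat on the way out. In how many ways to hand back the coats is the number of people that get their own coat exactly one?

Choose which one of the 6 is fixed: C(6,1) = 6.
The other 5 form a derangement: !5 = 44.
Total: 6 × 44 = 264.

264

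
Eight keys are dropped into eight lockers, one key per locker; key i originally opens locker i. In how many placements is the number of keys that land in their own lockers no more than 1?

29665

# with exactly i fixed is C(8,i)·!(8-i); sum over i=0..1:
  i=0: C(8,0)·!8 = 1·14833 = 14833
  i=1: C(8,1)·!7 = 8·1854 = 14832
Total = 29665.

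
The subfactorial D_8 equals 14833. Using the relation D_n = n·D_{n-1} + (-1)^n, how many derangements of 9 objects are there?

133496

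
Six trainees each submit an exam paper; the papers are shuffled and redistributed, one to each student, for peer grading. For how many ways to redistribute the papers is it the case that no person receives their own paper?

265

The number of derangements of 6 is !6 = Σ_{k=0}^{6} (-1)^k·6!/k!
= 6! - 6!/1! + 6!/2! - 6!/3! + 6!/4! - 6!/5! + 6!/6!
= 720 - 720 + 360 - 120 + 30 - 6 + 1
= 265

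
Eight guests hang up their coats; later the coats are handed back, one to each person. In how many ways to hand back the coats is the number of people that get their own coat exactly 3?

Pick the 3 fixed positions: C(8,3) = 56 ways.
The remaining 5 must be deranged: !5 = 44.
Total: 56 × 44 = 2464.

2464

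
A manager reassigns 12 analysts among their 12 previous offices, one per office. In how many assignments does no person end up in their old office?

176214841

!12 = 12! · Σ_{k=0}^{12} (-1)^k/k!
= 12! - 12!/1! + 12!/2! - 12!/3! + 12!/4! - 12!/5! + 12!/6! - 12!/7! + 12!/8! - 12!/9! + 12!/10! - 12!/11! + 12!/12!
= 479001600 - 479001600 + 239500800 - 79833600 + 19958400 - 3991680 + 665280 - 95040 + 11880 - 1320 + 132 - 12 + 1
= 176214841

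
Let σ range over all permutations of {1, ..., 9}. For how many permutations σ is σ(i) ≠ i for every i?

The subfactorial !9 = [9!/e] (nearest integer).
9! = 362880, and 362880/e ≈ 133496.09, so !9 = 133496.

133496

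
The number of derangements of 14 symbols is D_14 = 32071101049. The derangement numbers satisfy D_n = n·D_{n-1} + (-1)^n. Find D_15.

481066515734

D_15 = 15·32071101049 - 1 = 481066515734.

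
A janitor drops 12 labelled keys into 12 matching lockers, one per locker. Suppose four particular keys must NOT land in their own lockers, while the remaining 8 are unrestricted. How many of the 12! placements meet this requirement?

Inclusion-exclusion on the 4 forbidden self-matches:
Σ_{j=0}^{4} (-1)^j C(4,j)(12-j)!
= C(4,0)·12! - C(4,1)·11! + C(4,2)·10! - C(4,3)·9! + C(4,4)·8!
= 479001600 - 159667200 + 21772800 - 1451520 + 40320
= 339696000

339696000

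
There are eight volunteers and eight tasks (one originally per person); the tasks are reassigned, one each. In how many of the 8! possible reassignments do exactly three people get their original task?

2464

Choose which 3 of the 8 are fixed: C(8,3) = 56.
The other 5 form a derangement: !5 = 44.
Total: 56 × 44 = 2464.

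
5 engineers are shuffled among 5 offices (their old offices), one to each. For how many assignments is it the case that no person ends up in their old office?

44

!5 is the nearest integer to 5!/e.
5! = 120, and 120/e ≈ 44.15, so !5 = 44.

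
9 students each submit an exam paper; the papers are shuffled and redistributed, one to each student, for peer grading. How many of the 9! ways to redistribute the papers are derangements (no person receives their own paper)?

The number of derangements of 9 is !9 = Σ_{k=0}^{9} (-1)^k·9!/k!
= 9! - 9!/1! + 9!/2! - 9!/3! + 9!/4! - 9!/5! + 9!/6! - 9!/7! + 9!/8! - 9!/9!
= 362880 - 362880 + 181440 - 60480 + 15120 - 3024 + 504 - 72 + 9 - 1
= 133496

133496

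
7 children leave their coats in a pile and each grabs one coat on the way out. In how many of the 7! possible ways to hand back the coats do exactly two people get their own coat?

Pick the 2 fixed positions: C(7,2) = 21 ways.
The other 5 form a derangement: !5 = 44.
Total: 21 × 44 = 924.

924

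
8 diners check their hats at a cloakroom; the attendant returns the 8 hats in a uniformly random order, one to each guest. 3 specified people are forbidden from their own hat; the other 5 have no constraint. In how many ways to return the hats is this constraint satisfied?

Inclusion-exclusion on the 3 forbidden self-matches:
Σ_{j=0}^{3} (-1)^j C(3,j)(8-j)!
= C(3,0)·8! - C(3,1)·7! + C(3,2)·6! - C(3,3)·5!
= 40320 - 15120 + 2160 - 120
= 27240

27240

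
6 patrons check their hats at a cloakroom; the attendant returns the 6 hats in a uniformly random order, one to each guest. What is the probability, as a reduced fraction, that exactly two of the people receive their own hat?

3/16

Favorable outcomes: C(6,2)·!4 = 15·9 = 135.
Total outcomes: 6! = 720.
Probability = 135/720 = 3/16.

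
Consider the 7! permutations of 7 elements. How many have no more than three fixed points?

4948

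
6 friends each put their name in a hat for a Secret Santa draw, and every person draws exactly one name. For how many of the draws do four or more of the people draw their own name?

16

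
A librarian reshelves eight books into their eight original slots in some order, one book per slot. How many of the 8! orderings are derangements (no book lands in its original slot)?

14833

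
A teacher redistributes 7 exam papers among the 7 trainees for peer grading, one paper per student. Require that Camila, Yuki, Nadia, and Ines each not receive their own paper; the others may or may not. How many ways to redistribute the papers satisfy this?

2790

Let A_j be the event that the j-th constrained one is fixed. By inclusion-exclusion over the 4 events:
Σ_{j=0}^{4} (-1)^j C(4,j)(7-j)!
= C(4,0)·7! - C(4,1)·6! + C(4,2)·5! - C(4,3)·4! + C(4,4)·3!
= 5040 - 2880 + 720 - 96 + 6
= 2790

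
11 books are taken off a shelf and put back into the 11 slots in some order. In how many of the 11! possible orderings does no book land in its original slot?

14684570

Recurrence: !11 = 10·(!10 + !9).
!11 = 10·(1334961 + 133496) = 10·1468457 = 14684570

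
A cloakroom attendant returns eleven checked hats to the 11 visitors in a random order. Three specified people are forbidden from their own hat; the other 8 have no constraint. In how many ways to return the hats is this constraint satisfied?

30078720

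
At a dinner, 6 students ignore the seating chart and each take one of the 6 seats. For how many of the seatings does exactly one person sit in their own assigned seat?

264

Pick the single fixed position: C(6,1) = 6 ways.
The remaining 5 must be deranged: !5 = 44.
Total: 6 × 44 = 264.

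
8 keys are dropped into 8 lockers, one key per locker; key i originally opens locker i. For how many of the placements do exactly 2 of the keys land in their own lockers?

7420

Pick the 2 fixed positions: C(8,2) = 28 ways.
The other 6 form a derangement: !6 = 265.
Total: 28 × 265 = 7420.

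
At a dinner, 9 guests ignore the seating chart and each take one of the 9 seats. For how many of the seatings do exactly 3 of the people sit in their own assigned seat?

22260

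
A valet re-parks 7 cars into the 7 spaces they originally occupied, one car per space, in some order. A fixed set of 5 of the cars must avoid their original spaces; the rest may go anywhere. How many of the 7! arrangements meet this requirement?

2428

Inclusion-exclusion on the 5 forbidden self-matches:
Σ_{j=0}^{5} (-1)^j C(5,j)(7-j)!
= C(5,0)·7! - C(5,1)·6! + C(5,2)·5! - C(5,3)·4! + C(5,4)·3! - C(5,5)·2!
= 5040 - 3600 + 1200 - 240 + 30 - 2
= 2428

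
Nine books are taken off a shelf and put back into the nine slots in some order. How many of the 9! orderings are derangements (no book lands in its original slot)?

The subfactorial !9 = [9!/e] (nearest integer).
9! = 362880, and 362880/e ≈ 133496.09, so !9 = 133496.

133496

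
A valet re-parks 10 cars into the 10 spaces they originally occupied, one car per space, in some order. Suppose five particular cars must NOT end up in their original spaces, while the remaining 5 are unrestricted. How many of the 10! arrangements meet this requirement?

2170680

Let A_j be the event that the j-th constrained one is fixed. By inclusion-exclusion over the 5 events:
Σ_{j=0}^{5} (-1)^j C(5,j)(10-j)!
= C(5,0)·10! - C(5,1)·9! + C(5,2)·8! - C(5,3)·7! + C(5,4)·6! - C(5,5)·5!
= 3628800 - 1814400 + 403200 - 50400 + 3600 - 120
= 2170680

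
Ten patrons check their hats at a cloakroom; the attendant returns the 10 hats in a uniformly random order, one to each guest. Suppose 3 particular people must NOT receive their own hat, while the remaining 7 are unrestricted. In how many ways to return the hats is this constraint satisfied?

Let A_j be the event that the j-th constrained one is fixed. By inclusion-exclusion over the 3 events:
Σ_{j=0}^{3} (-1)^j C(3,j)(10-j)!
= C(3,0)·10! - C(3,1)·9! + C(3,2)·8! - C(3,3)·7!
= 3628800 - 1088640 + 120960 - 5040
= 2656080

2656080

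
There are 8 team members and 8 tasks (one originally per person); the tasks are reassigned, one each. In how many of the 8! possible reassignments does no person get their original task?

14833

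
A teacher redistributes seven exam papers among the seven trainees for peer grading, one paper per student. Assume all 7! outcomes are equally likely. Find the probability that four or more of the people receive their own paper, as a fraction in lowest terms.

Favorable outcomes: Σ_{i≥4} C(7,i)·!(7-i) = 35·2 + 21·1 + 7·0 + 1·1 = 92.
Total outcomes: 7! = 5040.
Probability = 92/5040 = 23/1260.

23/1260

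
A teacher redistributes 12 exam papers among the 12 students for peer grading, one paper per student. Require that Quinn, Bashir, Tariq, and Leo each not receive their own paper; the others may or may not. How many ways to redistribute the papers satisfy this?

339696000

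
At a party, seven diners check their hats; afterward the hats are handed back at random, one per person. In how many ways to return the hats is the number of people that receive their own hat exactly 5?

Choose which 5 of the 7 are fixed: C(7,5) = 21.
The other 2 form a derangement: !2 = 1.
Total: 21 × 1 = 21.

21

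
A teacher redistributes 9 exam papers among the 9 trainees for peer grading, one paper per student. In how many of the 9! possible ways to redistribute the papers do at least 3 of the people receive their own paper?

29143

Sum C(9,i)·!(9-i) for i = 3..9:
  i=3: C(9,3)·!6 = 84·265 = 22260
  i=4: C(9,4)·!5 = 126·44 = 5544
  i=5: C(9,5)·!4 = 126·9 = 1134
  i=6: C(9,6)·!3 = 84·2 = 168
  i=7: C(9,7)·!2 = 36·1 = 36
  i=8: C(9,8)·!1 = 9·0 = 0
  i=9: C(9,9)·!0 = 1·1 = 1
Total = 29143.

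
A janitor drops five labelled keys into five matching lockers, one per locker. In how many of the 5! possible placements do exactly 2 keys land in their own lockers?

20

Pick the 2 fixed positions: C(5,2) = 10 ways.
The other 3 form a derangement: !3 = 2.
Total: 10 × 2 = 20.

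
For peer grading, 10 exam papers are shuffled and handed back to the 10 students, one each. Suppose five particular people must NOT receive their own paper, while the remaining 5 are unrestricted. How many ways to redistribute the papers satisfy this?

Inclusion-exclusion on the 5 forbidden self-matches:
Σ_{j=0}^{5} (-1)^j C(5,j)(10-j)!
= C(5,0)·10! - C(5,1)·9! + C(5,2)·8! - C(5,3)·7! + C(5,4)·6! - C(5,5)·5!
= 3628800 - 1814400 + 403200 - 50400 + 3600 - 120
= 2170680

2170680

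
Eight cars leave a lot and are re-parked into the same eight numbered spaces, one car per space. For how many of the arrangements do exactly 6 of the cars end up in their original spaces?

Pick the 6 fixed positions: C(8,6) = 28 ways.
The remaining 2 must be deranged: !2 = 1.
Total: 28 × 1 = 28.

28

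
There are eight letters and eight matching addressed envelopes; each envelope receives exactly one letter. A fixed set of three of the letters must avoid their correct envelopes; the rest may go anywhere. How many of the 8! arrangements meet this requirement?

27240

Let A_j be the event that the j-th constrained one is fixed. By inclusion-exclusion over the 3 events:
Σ_{j=0}^{3} (-1)^j C(3,j)(8-j)!
= C(3,0)·8! - C(3,1)·7! + C(3,2)·6! - C(3,3)·5!
= 40320 - 15120 + 2160 - 120
= 27240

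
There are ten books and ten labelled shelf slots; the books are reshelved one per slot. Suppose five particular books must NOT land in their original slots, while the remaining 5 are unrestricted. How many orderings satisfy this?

2170680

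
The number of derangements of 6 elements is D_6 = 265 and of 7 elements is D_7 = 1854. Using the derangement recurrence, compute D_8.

14833

D_8 = (8-1)·(D_7 + D_6) = 7·(1854 + 265) = 7·2119 = 14833.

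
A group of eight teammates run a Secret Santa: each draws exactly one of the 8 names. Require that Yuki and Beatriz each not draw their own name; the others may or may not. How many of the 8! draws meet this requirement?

30960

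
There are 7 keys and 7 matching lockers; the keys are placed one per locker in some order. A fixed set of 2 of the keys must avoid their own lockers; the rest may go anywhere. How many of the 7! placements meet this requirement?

3720

Let A_j be the event that the j-th constrained one is fixed. By inclusion-exclusion over the 2 events:
Σ_{j=0}^{2} (-1)^j C(2,j)(7-j)!
= C(2,0)·7! - C(2,1)·6! + C(2,2)·5!
= 5040 - 1440 + 120
= 3720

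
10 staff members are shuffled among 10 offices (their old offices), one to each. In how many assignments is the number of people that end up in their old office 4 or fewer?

3615536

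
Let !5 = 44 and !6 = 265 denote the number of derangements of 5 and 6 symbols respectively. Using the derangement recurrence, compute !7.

1854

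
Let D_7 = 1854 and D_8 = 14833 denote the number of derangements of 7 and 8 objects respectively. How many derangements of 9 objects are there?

D_9 = (9-1)·(D_8 + D_7) = 8·(14833 + 1854) = 8·16687 = 133496.

133496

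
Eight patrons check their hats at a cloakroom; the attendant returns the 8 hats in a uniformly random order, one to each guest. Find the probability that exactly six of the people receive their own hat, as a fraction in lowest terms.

1/1440

Favorable outcomes: C(8,6)·!2 = 28·1 = 28.
Total outcomes: 8! = 40320.
Probability = 28/40320 = 1/1440.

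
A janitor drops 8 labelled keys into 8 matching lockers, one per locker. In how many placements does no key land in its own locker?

14833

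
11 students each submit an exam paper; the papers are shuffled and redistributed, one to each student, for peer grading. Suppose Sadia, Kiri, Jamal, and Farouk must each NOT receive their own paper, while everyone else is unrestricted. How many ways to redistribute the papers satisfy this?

27422640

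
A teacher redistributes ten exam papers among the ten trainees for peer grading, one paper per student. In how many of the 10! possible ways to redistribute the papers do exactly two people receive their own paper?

667485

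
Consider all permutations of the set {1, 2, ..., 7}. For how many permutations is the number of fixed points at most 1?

3709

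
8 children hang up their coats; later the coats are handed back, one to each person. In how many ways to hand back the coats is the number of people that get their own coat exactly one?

Pick the single fixed position: C(8,1) = 8 ways.
The remaining 7 must be deranged: !7 = 1854.
Total: 8 × 1854 = 14832.

14832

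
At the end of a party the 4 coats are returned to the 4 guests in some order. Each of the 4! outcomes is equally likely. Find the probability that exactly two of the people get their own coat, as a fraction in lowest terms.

Favorable outcomes: C(4,2)·!2 = 6·1 = 6.
Total outcomes: 4! = 24.
Probability = 6/24 = 1/4.

1/4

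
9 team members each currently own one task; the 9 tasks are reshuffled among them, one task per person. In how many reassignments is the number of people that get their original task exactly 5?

1134

Pick the 5 fixed positions: C(9,5) = 126 ways.
The remaining 4 must be deranged: !4 = 9.
Total: 126 × 9 = 1134.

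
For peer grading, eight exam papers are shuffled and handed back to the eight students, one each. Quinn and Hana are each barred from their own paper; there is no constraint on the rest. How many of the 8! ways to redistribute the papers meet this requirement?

Let A_j be the event that the j-th constrained one is fixed. By inclusion-exclusion over the 2 events:
Σ_{j=0}^{2} (-1)^j C(2,j)(8-j)!
= C(2,0)·8! - C(2,1)·7! + C(2,2)·6!
= 40320 - 10080 + 720
= 30960

30960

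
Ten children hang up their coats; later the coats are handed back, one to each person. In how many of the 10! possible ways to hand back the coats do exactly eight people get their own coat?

Choose which 8 of the 10 are fixed: C(10,8) = 45.
The remaining 2 must be deranged: !2 = 1.
Total: 45 × 1 = 45.

45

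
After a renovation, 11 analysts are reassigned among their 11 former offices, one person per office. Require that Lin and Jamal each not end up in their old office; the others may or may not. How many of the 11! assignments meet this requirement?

Inclusion-exclusion on the 2 forbidden self-matches:
Σ_{j=0}^{2} (-1)^j C(2,j)(11-j)!
= C(2,0)·11! - C(2,1)·10! + C(2,2)·9!
= 39916800 - 7257600 + 362880
= 33022080

33022080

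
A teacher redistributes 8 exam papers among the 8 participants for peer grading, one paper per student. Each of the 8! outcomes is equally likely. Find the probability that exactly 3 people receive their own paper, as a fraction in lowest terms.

11/180

Favorable outcomes: C(8,3)·!5 = 56·44 = 2464.
Total outcomes: 8! = 40320.
Probability = 2464/40320 = 11/180.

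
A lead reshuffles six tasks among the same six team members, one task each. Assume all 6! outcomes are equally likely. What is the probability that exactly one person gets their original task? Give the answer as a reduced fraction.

11/30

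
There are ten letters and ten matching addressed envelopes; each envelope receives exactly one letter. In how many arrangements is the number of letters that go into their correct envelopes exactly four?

Choose which 4 of the 10 are fixed: C(10,4) = 210.
The other 6 form a derangement: !6 = 265.
Total: 210 × 265 = 55650.

55650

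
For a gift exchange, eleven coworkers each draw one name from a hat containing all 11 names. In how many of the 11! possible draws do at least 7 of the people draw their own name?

Sum C(11,i)·!(11-i) for i = 7..11:
  i=7: C(11,7)·!4 = 330·9 = 2970
  i=8: C(11,8)·!3 = 165·2 = 330
  i=9: C(11,9)·!2 = 55·1 = 55
  i=10: C(11,10)·!1 = 11·0 = 0
  i=11: C(11,11)·!0 = 1·1 = 1
Total = 3356.

3356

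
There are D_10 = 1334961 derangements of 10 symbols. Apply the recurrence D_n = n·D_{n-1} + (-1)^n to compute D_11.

14684570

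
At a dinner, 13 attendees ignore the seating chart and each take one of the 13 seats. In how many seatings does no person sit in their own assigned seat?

!13 = 13! · Σ_{k=0}^{13} (-1)^k/k!
= 13! - 13!/1! + 13!/2! - 13!/3! + 13!/4! - 13!/5! + 13!/6! - 13!/7! + 13!/8! - 13!/9! + 13!/10! - 13!/11! + 13!/12! - 13!/13!
= 6227020800 - 6227020800 + 3113510400 - 1037836800 + 259459200 - 51891840 + 8648640 - 1235520 + 154440 - 17160 + 1716 - 156 + 13 - 1
= 2290792932

2290792932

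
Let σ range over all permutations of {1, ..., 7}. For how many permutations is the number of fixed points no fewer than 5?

22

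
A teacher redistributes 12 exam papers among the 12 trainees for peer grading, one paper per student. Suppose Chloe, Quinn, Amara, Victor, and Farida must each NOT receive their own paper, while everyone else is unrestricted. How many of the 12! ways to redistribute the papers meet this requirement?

312273360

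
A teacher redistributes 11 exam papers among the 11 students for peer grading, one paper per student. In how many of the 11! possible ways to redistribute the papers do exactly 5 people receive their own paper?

122430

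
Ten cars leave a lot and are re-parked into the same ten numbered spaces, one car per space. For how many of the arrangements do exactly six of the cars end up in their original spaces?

1890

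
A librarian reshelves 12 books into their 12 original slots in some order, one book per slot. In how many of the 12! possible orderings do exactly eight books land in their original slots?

4455

Pick the 8 fixed positions: C(12,8) = 495 ways.
The remaining 4 must be deranged: !4 = 9.
Total: 495 × 9 = 4455.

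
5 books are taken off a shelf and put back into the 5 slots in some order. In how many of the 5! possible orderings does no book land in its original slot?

44

Recurrence: !5 = 5·!4 + (-1)^5.
!5 = 5·9 - 1 = 44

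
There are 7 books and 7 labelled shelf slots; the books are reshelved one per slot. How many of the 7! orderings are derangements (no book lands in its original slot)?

1854

!7 is the nearest integer to 7!/e.
7! = 5040, and 5040/e ≈ 1854.11, so !7 = 1854.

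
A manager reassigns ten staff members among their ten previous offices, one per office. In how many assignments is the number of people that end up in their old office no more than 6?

# with exactly i fixed is C(10,i)·!(10-i); sum over i=0..6:
  i=0: C(10,0)·!10 = 1·1334961 = 1334961
  i=1: C(10,1)·!9 = 10·133496 = 1334960
  i=2: C(10,2)·!8 = 45·14833 = 667485
  i=3: C(10,3)·!7 = 120·1854 = 222480
  i=4: C(10,4)·!6 = 210·265 = 55650
  i=5: C(10,5)·!5 = 252·44 = 11088
  i=6: C(10,6)·!4 = 210·9 = 1890
Total = 3628514.

3628514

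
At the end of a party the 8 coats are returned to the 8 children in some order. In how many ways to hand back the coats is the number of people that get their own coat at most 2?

# with exactly i fixed is C(8,i)·!(8-i); sum over i=0..2:
  i=0: C(8,0)·!8 = 1·14833 = 14833
  i=1: C(8,1)·!7 = 8·1854 = 14832
  i=2: C(8,2)·!6 = 28·265 = 7420
Total = 37085.

37085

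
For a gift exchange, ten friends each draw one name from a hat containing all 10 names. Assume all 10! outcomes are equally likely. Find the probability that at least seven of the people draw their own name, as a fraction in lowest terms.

143/1814400

Favorable outcomes: Σ_{i≥7} C(10,i)·!(10-i) = 120·2 + 45·1 + 10·0 + 1·1 = 286.
Total outcomes: 10! = 3628800.
Probability = 286/3628800 = 143/1814400.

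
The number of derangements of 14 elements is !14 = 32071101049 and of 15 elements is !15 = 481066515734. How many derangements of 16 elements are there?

7697064251745

!16 = (16-1)·(!15 + !14) = 15·(481066515734 + 32071101049) = 15·513137616783 = 7697064251745.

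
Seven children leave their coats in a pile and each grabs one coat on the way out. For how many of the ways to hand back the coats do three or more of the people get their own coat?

407

Sum C(7,i)·!(7-i) for i = 3..7:
  i=3: C(7,3)·!4 = 35·9 = 315
  i=4: C(7,4)·!3 = 35·2 = 70
  i=5: C(7,5)·!2 = 21·1 = 21
  i=6: C(7,6)·!1 = 7·0 = 0
  i=7: C(7,7)·!0 = 1·1 = 1
Total = 407.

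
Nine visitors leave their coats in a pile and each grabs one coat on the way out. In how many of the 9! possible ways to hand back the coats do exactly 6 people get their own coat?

168

Pick the 6 fixed positions: C(9,6) = 84 ways.
The other 3 form a derangement: !3 = 2.
Total: 84 × 2 = 168.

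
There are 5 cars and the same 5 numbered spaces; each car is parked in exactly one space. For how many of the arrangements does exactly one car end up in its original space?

Choose which one of the 5 is fixed: C(5,1) = 5.
The other 4 form a derangement: !4 = 9.
Total: 5 × 9 = 45.

45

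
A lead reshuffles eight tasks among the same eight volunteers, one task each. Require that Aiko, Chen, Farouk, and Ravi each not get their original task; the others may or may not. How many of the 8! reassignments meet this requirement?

Inclusion-exclusion on the 4 forbidden self-matches:
Σ_{j=0}^{4} (-1)^j C(4,j)(8-j)!
= C(4,0)·8! - C(4,1)·7! + C(4,2)·6! - C(4,3)·5! + C(4,4)·4!
= 40320 - 20160 + 4320 - 480 + 24
= 24024

24024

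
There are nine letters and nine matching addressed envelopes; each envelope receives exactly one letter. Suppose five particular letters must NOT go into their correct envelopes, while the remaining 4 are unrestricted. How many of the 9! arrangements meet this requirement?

205056

Inclusion-exclusion on the 5 forbidden self-matches:
Σ_{j=0}^{5} (-1)^j C(5,j)(9-j)!
= C(5,0)·9! - C(5,1)·8! + C(5,2)·7! - C(5,3)·6! + C(5,4)·5! - C(5,5)·4!
= 362880 - 201600 + 50400 - 7200 + 600 - 24
= 205056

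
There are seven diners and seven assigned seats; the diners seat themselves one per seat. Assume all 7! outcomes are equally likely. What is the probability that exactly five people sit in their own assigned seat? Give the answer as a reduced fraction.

Favorable outcomes: C(7,5)·!2 = 21·1 = 21.
Total outcomes: 7! = 5040.
Probability = 21/5040 = 1/240.

1/240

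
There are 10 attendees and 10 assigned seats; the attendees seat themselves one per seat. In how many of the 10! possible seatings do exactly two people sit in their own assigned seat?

667485

Pick the 2 fixed positions: C(10,2) = 45 ways.
The remaining 8 must be deranged: !8 = 14833.
Total: 45 × 14833 = 667485.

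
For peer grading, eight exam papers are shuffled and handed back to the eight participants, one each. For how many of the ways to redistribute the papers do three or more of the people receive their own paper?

3235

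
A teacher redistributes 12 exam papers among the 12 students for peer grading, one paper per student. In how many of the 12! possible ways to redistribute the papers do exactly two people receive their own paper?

88107426

Choose which 2 of the 12 are fixed: C(12,2) = 66.
The other 10 form a derangement: !10 = 1334961.
Total: 66 × 1334961 = 88107426.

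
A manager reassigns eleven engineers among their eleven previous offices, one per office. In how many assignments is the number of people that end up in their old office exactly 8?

330

Pick the 8 fixed positions: C(11,8) = 165 ways.
The remaining 3 must be deranged: !3 = 2.
Total: 165 × 2 = 330.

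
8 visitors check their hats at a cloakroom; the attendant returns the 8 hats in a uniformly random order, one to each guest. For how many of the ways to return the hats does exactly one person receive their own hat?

Choose which one of the 8 is fixed: C(8,1) = 8.
The other 7 form a derangement: !7 = 1854.
Total: 8 × 1854 = 14832.

14832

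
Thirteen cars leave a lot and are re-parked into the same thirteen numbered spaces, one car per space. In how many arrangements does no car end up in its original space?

2290792932

Recurrence: !13 = 12·(!12 + !11).
!13 = 12·(176214841 + 14684570) = 12·190899411 = 2290792932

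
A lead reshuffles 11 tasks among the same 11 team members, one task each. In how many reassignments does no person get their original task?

14684570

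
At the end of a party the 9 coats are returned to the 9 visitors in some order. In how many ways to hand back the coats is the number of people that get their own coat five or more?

Sum C(9,i)·!(9-i) for i = 5..9:
  i=5: C(9,5)·!4 = 126·9 = 1134
  i=6: C(9,6)·!3 = 84·2 = 168
  i=7: C(9,7)·!2 = 36·1 = 36
  i=8: C(9,8)·!1 = 9·0 = 0
  i=9: C(9,9)·!0 = 1·1 = 1
Total = 1339.

1339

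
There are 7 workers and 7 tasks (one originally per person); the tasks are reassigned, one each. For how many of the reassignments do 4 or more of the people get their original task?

92

Sum C(7,i)·!(7-i) for i = 4..7:
  i=4: C(7,4)·!3 = 35·2 = 70
  i=5: C(7,5)·!2 = 21·1 = 21
  i=6: C(7,6)·!1 = 7·0 = 0
  i=7: C(7,7)·!0 = 1·1 = 1
Total = 92.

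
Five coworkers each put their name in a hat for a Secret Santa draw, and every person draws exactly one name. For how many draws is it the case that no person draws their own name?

!5 = 5! · Σ_{k=0}^{5} (-1)^k/k!
= 5! - 5!/1! + 5!/2! - 5!/3! + 5!/4! - 5!/5!
= 120 - 120 + 60 - 20 + 5 - 1
= 44

44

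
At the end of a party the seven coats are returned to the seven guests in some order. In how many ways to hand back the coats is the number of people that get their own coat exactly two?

Choose which 2 of the 7 are fixed: C(7,2) = 21.
The other 5 form a derangement: !5 = 44.
Total: 21 × 44 = 924.

924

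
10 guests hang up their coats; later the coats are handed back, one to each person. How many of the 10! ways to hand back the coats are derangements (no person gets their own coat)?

1334961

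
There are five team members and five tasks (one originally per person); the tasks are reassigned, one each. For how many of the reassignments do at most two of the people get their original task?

109

# with exactly i fixed is C(5,i)·!(5-i); sum over i=0..2:
  i=0: C(5,0)·!5 = 1·44 = 44
  i=1: C(5,1)·!4 = 5·9 = 45
  i=2: C(5,2)·!3 = 10·2 = 20
Total = 109.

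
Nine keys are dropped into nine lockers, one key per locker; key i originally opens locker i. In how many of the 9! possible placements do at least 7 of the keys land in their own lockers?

# with exactly i fixed is C(9,i)·!(9-i); sum over i=7..9:
  i=7: C(9,7)·!2 = 36·1 = 36
  i=8: C(9,8)·!1 = 9·0 = 0
  i=9: C(9,9)·!0 = 1·1 = 1
Total = 37.

37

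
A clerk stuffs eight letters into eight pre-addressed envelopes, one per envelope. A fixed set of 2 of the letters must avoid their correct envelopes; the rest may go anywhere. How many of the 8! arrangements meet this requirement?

30960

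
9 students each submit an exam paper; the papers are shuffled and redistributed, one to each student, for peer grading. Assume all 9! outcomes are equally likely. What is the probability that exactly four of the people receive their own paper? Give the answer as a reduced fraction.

11/720

Favorable outcomes: C(9,4)·!5 = 126·44 = 5544.
Total outcomes: 9! = 362880.
Probability = 5544/362880 = 11/720.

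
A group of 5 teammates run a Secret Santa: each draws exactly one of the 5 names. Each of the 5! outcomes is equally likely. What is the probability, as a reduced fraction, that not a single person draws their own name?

11/30

Favorable outcomes: !5 = 44.
Total outcomes: 5! = 120.
Probability = 44/120 = 11/30.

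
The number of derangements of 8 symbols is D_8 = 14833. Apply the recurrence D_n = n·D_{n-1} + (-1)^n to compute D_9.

D_9 = 9·14833 - 1 = 133496.

133496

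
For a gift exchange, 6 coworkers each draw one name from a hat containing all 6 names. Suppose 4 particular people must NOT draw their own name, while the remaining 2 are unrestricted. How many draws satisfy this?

Inclusion-exclusion on the 4 forbidden self-matches:
Σ_{j=0}^{4} (-1)^j C(4,j)(6-j)!
= C(4,0)·6! - C(4,1)·5! + C(4,2)·4! - C(4,3)·3! + C(4,4)·2!
= 720 - 480 + 144 - 24 + 2
= 362

362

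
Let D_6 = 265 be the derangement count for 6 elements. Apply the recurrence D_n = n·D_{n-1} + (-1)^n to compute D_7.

1854

D_7 = 7·265 - 1 = 1854.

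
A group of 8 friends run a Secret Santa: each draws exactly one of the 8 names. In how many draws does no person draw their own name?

14833

The subfactorial !8 = [8!/e] (nearest integer).
8! = 40320, and 40320/e ≈ 14832.90, so !8 = 14833.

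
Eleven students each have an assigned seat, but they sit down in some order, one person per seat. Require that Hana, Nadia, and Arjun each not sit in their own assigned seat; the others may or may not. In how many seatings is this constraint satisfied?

Inclusion-exclusion on the 3 forbidden self-matches:
Σ_{j=0}^{3} (-1)^j C(3,j)(11-j)!
= C(3,0)·11! - C(3,1)·10! + C(3,2)·9! - C(3,3)·8!
= 39916800 - 10886400 + 1088640 - 40320
= 30078720

30078720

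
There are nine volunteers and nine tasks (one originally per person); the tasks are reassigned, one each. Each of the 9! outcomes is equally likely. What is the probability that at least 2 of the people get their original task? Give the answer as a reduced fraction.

95887/362880

Favorable outcomes: Σ_{i≥2} C(9,i)·!(9-i) = 36·1854 + 84·265 + 126·44 + 126·9 + 84·2 + 36·1 + 9·0 + 1·1 = 95887.
Total outcomes: 9! = 362880.
Probability = 95887/362880 = 95887/362880.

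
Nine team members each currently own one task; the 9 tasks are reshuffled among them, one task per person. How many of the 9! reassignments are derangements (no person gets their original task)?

!9 is the nearest integer to 9!/e.
9! = 362880, and 362880/e ≈ 133496.09, so !9 = 133496.

133496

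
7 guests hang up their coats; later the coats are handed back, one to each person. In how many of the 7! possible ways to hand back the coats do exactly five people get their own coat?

Choose which 5 of the 7 are fixed: C(7,5) = 21.
The remaining 2 must be deranged: !2 = 1.
Total: 21 × 1 = 21.

21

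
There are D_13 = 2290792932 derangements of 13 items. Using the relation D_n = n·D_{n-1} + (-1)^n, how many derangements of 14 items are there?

32071101049

D_14 = 14·2290792932 + 1 = 32071101049.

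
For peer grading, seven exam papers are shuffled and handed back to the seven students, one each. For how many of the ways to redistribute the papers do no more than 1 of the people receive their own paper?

3709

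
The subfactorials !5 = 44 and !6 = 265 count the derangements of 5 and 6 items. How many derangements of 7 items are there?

!7 = (7-1)·(!6 + !5) = 6·(265 + 44) = 6·309 = 1854.

1854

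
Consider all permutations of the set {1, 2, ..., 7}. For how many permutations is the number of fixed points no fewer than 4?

# with exactly i fixed is C(7,i)·!(7-i); sum over i=4..7:
  i=4: C(7,4)·!3 = 35·2 = 70
  i=5: C(7,5)·!2 = 21·1 = 21
  i=6: C(7,6)·!1 = 7·0 = 0
  i=7: C(7,7)·!0 = 1·1 = 1
Total = 92.

92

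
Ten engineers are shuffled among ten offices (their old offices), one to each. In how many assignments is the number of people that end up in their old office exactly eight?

45

Pick the 8 fixed positions: C(10,8) = 45 ways.
The remaining 2 must be deranged: !2 = 1.
Total: 45 × 1 = 45.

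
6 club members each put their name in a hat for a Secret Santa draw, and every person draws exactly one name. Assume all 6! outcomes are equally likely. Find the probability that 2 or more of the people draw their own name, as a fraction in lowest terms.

191/720

Favorable outcomes: Σ_{i≥2} C(6,i)·!(6-i) = 15·9 + 20·2 + 15·1 + 6·0 + 1·1 = 191.
Total outcomes: 6! = 720.
Probability = 191/720 = 191/720.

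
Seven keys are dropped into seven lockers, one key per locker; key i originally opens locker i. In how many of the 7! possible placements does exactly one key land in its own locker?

1855

Choose which one of the 7 is fixed: C(7,1) = 7.
The remaining 6 must be deranged: !6 = 265.
Total: 7 × 265 = 1855.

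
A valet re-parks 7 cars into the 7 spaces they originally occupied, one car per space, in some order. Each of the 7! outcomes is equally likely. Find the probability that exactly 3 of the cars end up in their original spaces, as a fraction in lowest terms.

1/16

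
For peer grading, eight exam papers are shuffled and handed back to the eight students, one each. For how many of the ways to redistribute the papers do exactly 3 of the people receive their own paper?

Pick the 3 fixed positions: C(8,3) = 56 ways.
The remaining 5 must be deranged: !5 = 44.
Total: 56 × 44 = 2464.

2464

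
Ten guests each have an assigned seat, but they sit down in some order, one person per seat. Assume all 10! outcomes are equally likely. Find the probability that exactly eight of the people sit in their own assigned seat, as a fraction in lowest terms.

Favorable outcomes: C(10,8)·!2 = 45·1 = 45.
Total outcomes: 10! = 3628800.
Probability = 45/3628800 = 1/80640.

1/80640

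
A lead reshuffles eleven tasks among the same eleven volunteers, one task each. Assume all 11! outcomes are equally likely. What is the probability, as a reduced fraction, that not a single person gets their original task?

1468457/3991680

Favorable outcomes: !11 = 14684570.
Total outcomes: 11! = 39916800.
Probability = 14684570/39916800 = 1468457/3991680.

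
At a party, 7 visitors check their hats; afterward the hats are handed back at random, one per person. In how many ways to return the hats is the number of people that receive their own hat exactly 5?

Choose which 5 of the 7 are fixed: C(7,5) = 21.
The remaining 2 must be deranged: !2 = 1.
Total: 21 × 1 = 21.

21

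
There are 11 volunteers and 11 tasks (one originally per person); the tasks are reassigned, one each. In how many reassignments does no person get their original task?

14684570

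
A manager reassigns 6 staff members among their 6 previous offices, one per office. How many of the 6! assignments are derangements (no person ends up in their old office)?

265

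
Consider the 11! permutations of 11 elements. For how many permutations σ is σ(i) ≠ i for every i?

14684570

Use !n = (n-1)(!(n-1) + !(n-2)).
!11 = 10·(1334961 + 133496) = 10·1468457 = 14684570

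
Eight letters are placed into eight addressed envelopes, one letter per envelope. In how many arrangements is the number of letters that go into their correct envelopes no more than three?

# with exactly i fixed is C(8,i)·!(8-i); sum over i=0..3:
  i=0: C(8,0)·!8 = 1·14833 = 14833
  i=1: C(8,1)·!7 = 8·1854 = 14832
  i=2: C(8,2)·!6 = 28·265 = 7420
  i=3: C(8,3)·!5 = 56·44 = 2464
Total = 39549.

39549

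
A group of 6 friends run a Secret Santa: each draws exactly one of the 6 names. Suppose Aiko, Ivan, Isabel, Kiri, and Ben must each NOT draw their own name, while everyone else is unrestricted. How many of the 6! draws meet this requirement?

309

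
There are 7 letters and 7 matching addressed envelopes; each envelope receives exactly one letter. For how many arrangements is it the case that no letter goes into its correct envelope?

By inclusion-exclusion, !7 = Σ (-1)^k · 7!/k! for k=0..7
= 7! - 7!/1! + 7!/2! - 7!/3! + 7!/4! - 7!/5! + 7!/6! - 7!/7!
= 5040 - 5040 + 2520 - 840 + 210 - 42 + 7 - 1
= 1854

1854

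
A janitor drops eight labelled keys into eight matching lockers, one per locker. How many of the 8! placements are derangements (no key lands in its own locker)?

14833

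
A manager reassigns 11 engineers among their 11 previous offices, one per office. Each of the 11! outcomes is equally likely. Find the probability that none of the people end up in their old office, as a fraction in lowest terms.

Favorable outcomes: !11 = 14684570.
Total outcomes: 11! = 39916800.
Probability = 14684570/39916800 = 1468457/3991680.

1468457/3991680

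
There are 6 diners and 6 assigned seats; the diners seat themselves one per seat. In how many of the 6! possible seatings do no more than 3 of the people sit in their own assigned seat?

Sum C(6,i)·!(6-i) for i = 0..3:
  i=0: C(6,0)·!6 = 1·265 = 265
  i=1: C(6,1)·!5 = 6·44 = 264
  i=2: C(6,2)·!4 = 15·9 = 135
  i=3: C(6,3)·!3 = 20·2 = 40
Total = 704.

704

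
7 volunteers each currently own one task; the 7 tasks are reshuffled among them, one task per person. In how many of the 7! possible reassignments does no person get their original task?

1854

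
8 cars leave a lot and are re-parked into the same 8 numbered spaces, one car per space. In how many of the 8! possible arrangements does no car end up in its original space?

14833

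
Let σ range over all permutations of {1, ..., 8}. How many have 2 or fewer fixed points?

37085

# with exactly i fixed is C(8,i)·!(8-i); sum over i=0..2:
  i=0: C(8,0)·!8 = 1·14833 = 14833
  i=1: C(8,1)·!7 = 8·1854 = 14832
  i=2: C(8,2)·!6 = 28·265 = 7420
Total = 37085.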